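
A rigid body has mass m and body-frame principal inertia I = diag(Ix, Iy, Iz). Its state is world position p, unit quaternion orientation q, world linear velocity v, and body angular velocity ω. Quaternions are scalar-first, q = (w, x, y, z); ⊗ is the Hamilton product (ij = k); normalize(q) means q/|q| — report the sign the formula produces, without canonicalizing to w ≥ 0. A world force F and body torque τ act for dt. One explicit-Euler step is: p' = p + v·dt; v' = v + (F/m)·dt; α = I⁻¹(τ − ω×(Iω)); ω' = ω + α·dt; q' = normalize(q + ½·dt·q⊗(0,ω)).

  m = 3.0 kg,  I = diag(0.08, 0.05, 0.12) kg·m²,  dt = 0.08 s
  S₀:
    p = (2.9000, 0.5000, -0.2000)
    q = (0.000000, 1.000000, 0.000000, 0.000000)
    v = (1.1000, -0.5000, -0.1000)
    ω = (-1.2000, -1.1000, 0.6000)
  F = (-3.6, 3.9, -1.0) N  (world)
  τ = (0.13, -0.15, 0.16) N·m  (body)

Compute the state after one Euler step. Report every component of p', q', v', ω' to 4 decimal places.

gyro term ω×Iω = (-0.0462, 0.0288, -0.0396)
(τ − ω×Iω)/I = (2.2025, -3.5760, 1.6633)
ω + α·dt = (-1.0238, -1.3861, 0.7331)
2q̇ = q⊗(0,ω) = (1.2000000, 0.0000000, -0.6000000, -1.1000000)
q + ½dt·q⊗(0,ω), renormalized = (0.0479, 0.9976, -0.0239, -0.0439)
p + v·dt = (2.9880, 0.4600, -0.2080)
v' = v + a·dt = (1.0040, -0.3960, -0.1267)

p' = (2.9880, 0.4600, -0.2080)
q' = (0.0479, 0.9976, -0.0239, -0.0439)
v' = (1.0040, -0.3960, -0.1267)
ω' = (-1.0238, -1.3861, 0.7331)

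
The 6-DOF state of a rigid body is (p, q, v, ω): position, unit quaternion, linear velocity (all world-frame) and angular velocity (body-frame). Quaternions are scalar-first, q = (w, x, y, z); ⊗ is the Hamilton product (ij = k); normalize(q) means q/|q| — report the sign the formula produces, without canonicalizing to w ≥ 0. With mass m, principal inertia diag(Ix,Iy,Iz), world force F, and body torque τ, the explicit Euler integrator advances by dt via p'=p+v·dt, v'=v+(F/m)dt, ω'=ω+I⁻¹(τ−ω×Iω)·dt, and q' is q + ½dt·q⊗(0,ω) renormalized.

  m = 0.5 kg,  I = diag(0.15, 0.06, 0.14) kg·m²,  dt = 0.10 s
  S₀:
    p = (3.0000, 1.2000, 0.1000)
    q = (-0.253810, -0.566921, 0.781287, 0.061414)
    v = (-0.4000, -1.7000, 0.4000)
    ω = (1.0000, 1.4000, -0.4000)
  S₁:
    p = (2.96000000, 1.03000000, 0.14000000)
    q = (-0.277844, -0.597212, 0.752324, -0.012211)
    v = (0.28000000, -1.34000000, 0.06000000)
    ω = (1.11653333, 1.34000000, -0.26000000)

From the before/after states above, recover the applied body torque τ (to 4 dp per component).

rate change Δω = (0.11653333, -0.06000000, 0.14000000)
precession coupling = (-0.0448, -0.0040, -0.1260)
I·α + gyro = (0.1300, -0.0400, 0.0700)

τ = (0.1300, -0.0400, 0.0700)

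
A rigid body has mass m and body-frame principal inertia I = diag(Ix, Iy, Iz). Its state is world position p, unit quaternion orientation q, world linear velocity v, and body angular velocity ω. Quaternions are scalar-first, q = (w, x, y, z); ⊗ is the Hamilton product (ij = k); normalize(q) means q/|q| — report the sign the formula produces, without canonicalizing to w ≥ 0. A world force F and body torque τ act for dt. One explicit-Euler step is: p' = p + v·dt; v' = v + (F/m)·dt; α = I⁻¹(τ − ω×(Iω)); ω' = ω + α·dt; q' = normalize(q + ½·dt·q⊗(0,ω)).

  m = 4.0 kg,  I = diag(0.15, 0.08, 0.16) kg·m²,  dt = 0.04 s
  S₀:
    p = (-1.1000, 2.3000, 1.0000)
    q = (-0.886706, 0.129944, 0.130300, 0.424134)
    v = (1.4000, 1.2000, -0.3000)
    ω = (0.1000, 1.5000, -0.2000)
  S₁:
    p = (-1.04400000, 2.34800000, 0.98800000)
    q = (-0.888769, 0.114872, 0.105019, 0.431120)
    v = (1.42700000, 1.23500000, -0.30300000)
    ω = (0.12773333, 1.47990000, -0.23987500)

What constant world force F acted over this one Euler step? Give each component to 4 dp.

F = (2.7000, 3.5000, -0.3000)

Δv = v₁−v₀ = (0.02700000, 0.03500000, -0.00300000)
m·(v₁−v₀)/dt = (2.7000, 3.5000, -0.3000)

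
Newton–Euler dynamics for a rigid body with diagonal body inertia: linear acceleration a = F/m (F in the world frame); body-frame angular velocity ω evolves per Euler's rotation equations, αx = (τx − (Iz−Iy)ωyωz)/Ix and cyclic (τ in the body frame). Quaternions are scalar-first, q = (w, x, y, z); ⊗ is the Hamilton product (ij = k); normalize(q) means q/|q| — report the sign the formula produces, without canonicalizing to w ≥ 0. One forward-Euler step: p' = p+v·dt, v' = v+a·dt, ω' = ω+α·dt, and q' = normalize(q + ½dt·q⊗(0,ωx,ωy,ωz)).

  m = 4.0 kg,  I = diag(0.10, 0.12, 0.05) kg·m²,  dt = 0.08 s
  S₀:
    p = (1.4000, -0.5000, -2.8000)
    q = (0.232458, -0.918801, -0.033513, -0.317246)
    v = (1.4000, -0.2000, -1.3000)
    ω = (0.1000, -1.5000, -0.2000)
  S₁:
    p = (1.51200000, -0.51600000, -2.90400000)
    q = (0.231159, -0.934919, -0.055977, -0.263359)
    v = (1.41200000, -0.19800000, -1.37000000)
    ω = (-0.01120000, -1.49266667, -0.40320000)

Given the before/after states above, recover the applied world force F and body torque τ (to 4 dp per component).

F = (0.6000, 0.1000, -3.5000)
τ = (-0.1600, 0.0100, -0.1300)

velocity change Δv = (0.01200000, 0.00200000, -0.07000000)
F = m·Δv/dt = (0.6000, 0.1000, -3.5000)
Δω = ω₁−ω₀ = (-0.11120000, 0.00733333, -0.20320000)
gyro term ω₀×Iω₀ = (-0.0210, -0.0010, -0.0030)
applied torque τ = (-0.1600, 0.0100, -0.1300)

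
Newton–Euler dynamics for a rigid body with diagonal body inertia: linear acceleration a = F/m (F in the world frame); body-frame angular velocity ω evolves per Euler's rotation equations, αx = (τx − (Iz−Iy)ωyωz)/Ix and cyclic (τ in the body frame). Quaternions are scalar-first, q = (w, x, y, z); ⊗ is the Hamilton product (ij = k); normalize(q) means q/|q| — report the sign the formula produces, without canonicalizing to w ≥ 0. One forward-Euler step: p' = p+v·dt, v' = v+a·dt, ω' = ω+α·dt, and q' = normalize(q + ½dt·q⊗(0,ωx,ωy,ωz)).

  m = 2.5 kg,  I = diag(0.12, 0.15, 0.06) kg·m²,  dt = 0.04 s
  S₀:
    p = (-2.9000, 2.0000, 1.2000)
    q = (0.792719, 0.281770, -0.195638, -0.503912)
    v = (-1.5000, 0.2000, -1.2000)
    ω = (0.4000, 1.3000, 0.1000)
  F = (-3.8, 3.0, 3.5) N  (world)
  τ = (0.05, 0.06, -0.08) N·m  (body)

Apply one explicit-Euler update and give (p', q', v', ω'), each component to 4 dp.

linear accel F/m = (-1.5200, 1.2000, 1.4000)
p + v·dt = (-2.9600, 2.0080, 1.1520)
v' = v + a·dt = (-1.5608, 0.2480, -1.1440)
(τ − ω×Iω)/I = (0.5142, 0.3840, -1.5933)
ω + α·dt = (0.4206, 1.3154, 0.0363)
Hamilton product q⊗(0,ω) = (0.1920126, 0.9526094, 0.8007929, 0.5238281)
updated quaternion q' = (0.7963, 0.3007, -0.1796, -0.4933)

p' = (-2.9600, 2.0080, 1.1520)
q' = (0.7963, 0.3007, -0.1796, -0.4933)
v' = (-1.5608, 0.2480, -1.1440)
ω' = (0.4206, 1.3154, 0.0363)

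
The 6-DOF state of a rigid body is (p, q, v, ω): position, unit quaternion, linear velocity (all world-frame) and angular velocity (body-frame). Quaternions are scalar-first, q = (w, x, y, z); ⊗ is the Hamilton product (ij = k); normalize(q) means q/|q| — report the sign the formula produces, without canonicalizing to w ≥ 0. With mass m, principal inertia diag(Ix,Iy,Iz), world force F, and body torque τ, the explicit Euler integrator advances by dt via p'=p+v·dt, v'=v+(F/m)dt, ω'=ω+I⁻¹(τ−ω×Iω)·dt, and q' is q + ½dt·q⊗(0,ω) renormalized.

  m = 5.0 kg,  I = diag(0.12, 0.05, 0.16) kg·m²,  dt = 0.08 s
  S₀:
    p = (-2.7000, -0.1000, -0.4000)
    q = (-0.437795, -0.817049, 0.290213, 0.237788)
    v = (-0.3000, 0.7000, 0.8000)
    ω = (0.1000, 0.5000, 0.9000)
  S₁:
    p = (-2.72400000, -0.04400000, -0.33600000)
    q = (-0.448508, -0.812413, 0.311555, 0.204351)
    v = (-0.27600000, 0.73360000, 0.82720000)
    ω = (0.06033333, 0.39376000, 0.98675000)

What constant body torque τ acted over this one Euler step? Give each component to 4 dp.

τ = (-0.0100, -0.0700, 0.1700)

rate change Δω = (-0.03966667, -0.10624000, 0.08675000)
gyro term ω₀×Iω₀ = (0.0495, -0.0036, -0.0035)
τ = I·(Δω/dt) + ω₀×(Iω₀) = (-0.0100, -0.0700, 0.1700)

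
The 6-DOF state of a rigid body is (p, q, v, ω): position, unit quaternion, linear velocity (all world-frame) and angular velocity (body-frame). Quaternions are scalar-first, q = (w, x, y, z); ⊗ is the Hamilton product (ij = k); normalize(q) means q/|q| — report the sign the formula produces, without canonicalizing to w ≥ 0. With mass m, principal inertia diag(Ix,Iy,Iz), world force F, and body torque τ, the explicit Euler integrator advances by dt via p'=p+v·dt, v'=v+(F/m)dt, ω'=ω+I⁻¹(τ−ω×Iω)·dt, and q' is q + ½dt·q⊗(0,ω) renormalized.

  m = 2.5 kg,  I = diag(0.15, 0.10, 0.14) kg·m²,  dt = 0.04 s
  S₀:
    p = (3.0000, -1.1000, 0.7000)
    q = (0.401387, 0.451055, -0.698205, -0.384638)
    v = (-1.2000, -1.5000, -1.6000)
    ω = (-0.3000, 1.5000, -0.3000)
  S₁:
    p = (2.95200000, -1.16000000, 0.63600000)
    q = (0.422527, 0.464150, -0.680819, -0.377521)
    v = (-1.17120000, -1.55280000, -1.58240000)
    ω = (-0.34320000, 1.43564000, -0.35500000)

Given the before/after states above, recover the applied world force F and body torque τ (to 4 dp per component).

Δv = v₁−v₀ = (0.02880000, -0.05280000, 0.01760000)
F = m·Δv/dt = (1.8000, -3.3000, 1.1000)
rate change Δω = (-0.04320000, -0.06436000, -0.05500000)
gyro term ω₀×Iω₀ = (-0.0180, 0.0009, 0.0225)
τ = I·(Δω/dt) + ω₀×(Iω₀) = (-0.1800, -0.1600, -0.1700)

F = (1.8000, -3.3000, 1.1000)
τ = (-0.1800, -0.1600, -0.1700)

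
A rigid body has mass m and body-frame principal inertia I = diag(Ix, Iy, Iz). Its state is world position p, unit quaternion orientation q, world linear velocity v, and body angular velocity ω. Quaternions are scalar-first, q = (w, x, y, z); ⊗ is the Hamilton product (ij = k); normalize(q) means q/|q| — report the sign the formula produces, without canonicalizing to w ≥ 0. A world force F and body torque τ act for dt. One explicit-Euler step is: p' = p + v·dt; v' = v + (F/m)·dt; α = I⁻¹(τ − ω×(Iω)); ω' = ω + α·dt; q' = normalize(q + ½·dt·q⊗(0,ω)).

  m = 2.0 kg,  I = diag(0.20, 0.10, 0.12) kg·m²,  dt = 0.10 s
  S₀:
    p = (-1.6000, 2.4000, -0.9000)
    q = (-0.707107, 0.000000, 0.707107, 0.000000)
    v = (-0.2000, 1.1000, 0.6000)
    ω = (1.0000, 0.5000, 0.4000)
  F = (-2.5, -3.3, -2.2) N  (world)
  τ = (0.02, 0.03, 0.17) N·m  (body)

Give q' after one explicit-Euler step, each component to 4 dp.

q⊗(0,ω) = (-0.3535535, -0.4242642, -0.3535535, -0.9899498)
q + ½dt·q⊗(0,ω), renormalized = (-0.7235, -0.0212, 0.6882, -0.0494)

q' = (-0.7235, -0.0212, 0.6882, -0.0494)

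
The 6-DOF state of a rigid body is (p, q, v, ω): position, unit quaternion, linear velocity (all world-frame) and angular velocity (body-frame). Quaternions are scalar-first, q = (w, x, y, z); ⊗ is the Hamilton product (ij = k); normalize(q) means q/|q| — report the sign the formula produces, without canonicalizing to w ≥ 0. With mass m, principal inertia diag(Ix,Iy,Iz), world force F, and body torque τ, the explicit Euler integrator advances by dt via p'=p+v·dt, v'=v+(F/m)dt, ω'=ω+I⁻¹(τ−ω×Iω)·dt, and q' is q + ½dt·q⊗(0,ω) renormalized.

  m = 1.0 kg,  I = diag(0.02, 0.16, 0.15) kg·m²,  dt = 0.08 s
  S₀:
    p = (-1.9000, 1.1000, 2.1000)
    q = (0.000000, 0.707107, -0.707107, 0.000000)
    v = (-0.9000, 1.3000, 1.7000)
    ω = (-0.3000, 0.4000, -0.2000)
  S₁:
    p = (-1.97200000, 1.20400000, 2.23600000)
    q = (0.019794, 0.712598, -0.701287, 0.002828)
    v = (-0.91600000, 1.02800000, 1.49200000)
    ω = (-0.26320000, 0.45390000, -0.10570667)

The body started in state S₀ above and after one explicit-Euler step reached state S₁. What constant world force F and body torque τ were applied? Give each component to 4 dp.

F = (-0.2000, -3.4000, -2.6000)
τ = (0.0100, 0.1000, 0.1600)

v₁ − v₀ = (-0.01600000, -0.27200000, -0.20800000)
F = m·Δv/dt = (-0.2000, -3.4000, -2.6000)
Δω = ω₁−ω₀ = (0.03680000, 0.05390000, 0.09429333)
precession coupling = (0.0008, -0.0078, -0.0168)
I·α + gyro = (0.0100, 0.1000, 0.1600)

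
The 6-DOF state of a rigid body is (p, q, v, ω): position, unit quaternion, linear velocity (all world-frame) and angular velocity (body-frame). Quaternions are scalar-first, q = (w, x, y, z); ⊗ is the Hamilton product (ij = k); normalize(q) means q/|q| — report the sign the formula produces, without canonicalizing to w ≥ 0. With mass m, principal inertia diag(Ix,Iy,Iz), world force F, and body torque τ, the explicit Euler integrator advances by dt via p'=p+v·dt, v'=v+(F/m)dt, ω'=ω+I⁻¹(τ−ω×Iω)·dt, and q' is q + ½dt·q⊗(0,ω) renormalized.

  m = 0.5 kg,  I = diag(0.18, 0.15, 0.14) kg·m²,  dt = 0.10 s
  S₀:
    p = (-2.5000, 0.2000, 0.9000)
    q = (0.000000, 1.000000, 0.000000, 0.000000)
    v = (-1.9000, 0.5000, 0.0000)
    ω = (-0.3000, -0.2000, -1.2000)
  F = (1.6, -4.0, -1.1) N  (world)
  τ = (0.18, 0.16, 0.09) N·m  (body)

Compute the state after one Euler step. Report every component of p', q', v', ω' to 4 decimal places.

p' = (-2.6900, 0.2500, 0.9000)
q' = (0.0150, 0.9980, 0.0599, -0.0100)
v' = (-1.5800, -0.3000, -0.2200)
ω' = (-0.1987, -0.1029, -1.1344)

linear accel F/m = (3.2000, -8.0000, -2.2000)
new position p' = (-2.6900, 0.2500, 0.9000)
new velocity v' = (-1.5800, -0.3000, -0.2200)
angular accel α = (1.0133, 0.9707, 0.6557)
ω + α·dt = (-0.1987, -0.1029, -1.1344)
Hamilton product q⊗(0,ω) = (0.3000000, 0.0000000, 1.2000000, -0.2000000)
updated quaternion q' = (0.0150, 0.9980, 0.0599, -0.0100)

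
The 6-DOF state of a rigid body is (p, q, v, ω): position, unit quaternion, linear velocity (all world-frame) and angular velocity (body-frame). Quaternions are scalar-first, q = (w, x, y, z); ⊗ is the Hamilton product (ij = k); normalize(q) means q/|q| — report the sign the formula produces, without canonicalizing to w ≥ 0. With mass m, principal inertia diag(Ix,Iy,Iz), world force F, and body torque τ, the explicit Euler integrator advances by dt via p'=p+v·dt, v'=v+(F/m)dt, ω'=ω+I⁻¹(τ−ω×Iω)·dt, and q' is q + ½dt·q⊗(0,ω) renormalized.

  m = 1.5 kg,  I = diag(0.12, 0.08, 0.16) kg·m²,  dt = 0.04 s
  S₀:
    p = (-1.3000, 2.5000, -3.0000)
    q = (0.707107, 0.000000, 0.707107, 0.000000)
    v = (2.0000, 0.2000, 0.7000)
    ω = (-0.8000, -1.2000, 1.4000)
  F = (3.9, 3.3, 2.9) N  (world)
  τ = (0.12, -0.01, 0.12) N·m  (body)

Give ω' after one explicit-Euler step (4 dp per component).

angular accel α = (2.1200, -0.6850, 0.9900)
new body rate ω' = (-0.7152, -1.2274, 1.4396)

ω' = (-0.7152, -1.2274, 1.4396)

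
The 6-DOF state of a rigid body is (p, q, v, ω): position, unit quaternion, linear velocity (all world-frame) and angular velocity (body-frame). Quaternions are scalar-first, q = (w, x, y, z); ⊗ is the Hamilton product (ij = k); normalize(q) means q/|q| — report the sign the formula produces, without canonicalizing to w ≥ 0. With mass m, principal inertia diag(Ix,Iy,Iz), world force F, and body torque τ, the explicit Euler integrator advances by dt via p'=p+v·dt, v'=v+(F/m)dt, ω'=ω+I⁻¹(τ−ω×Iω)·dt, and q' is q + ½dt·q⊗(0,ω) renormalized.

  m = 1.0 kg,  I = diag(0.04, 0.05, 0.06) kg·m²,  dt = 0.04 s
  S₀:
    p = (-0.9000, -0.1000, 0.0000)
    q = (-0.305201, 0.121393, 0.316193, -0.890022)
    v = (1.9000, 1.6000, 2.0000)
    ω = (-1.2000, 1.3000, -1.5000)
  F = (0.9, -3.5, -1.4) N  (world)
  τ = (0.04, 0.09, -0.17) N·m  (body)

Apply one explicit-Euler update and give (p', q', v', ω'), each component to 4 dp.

a = (0.9000, -3.5000, -1.4000)
p + v·dt = (-0.8240, -0.0360, 0.0800)
v + (F/m)dt = (1.9360, 1.4600, 1.9440)
(τ − ω×Iω)/I = (1.4875, 2.5200, -2.5733)
new body rate ω' = (-1.1405, 1.4008, -1.6029)
2q̇ = q⊗(0,ω) = (-1.6004123, 1.0489803, 0.8533546, 0.9950440)
q' = normalize(q + ½dt·q⊗(0,ω)) = (-0.3368, 0.1422, 0.3329, -0.8692)

p' = (-0.8240, -0.0360, 0.0800)
q' = (-0.3368, 0.1422, 0.3329, -0.8692)
v' = (1.9360, 1.4600, 1.9440)
ω' = (-1.1405, 1.4008, -1.6029)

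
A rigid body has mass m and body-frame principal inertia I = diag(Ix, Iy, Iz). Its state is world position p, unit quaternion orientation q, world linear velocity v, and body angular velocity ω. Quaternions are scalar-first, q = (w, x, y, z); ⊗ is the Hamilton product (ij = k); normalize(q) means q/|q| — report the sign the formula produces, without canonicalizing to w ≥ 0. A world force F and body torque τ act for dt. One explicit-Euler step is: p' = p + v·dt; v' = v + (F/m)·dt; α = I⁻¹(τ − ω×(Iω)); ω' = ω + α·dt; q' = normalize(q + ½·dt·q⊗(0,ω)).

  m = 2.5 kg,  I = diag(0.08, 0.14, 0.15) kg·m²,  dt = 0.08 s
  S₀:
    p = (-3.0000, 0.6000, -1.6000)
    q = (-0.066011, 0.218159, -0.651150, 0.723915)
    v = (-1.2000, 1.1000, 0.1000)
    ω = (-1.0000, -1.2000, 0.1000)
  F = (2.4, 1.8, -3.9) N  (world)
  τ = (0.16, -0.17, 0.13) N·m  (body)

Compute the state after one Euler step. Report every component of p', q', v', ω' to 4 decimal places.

p' = (-3.0960, 0.6880, -1.5920)
q' = (-0.0913, 0.2524, -0.6765, 0.6858)
v' = (-1.1232, 1.1576, -0.0248)
ω' = (-0.8388, -1.3011, 0.1309)

α = I⁻¹(τ − ω×Iω) = (2.0150, -1.2643, 0.3867)
ω + α·dt = (-0.8388, -1.3011, 0.1309)
2q̇ = q⊗(0,ω) = (-0.6356125, 0.8695940, -0.6665177, -0.9195419)
q' = normalize(q + ½dt·q⊗(0,ω)) = (-0.0913, 0.2524, -0.6765, 0.6858)
a = F/m = (0.9600, 0.7200, -1.5600)
new position p' = (-3.0960, 0.6880, -1.5920)
v' = v + a·dt = (-1.1232, 1.1576, -0.0248)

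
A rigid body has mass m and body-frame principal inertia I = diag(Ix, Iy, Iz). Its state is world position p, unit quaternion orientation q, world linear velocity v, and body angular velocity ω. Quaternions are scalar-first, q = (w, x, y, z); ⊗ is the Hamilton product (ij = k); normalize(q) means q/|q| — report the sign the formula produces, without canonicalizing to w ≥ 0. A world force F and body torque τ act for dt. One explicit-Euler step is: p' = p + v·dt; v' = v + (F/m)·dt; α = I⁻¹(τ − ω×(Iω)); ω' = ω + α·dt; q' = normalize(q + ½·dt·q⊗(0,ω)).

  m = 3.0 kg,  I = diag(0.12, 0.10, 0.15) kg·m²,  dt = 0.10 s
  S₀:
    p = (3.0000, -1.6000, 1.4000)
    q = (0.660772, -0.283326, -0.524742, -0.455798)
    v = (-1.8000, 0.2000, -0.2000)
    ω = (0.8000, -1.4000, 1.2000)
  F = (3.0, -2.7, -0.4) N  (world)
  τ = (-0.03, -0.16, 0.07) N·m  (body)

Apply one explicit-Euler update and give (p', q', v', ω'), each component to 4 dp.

a = (1.0000, -0.9000, -0.1333)
new position p' = (2.8200, -1.5800, 1.3800)
new velocity v' = (-1.7000, 0.1100, -0.2133)
α = I⁻¹(τ − ω×Iω) = (0.4500, -1.3120, 0.3173)
ω' = ω + α·dt = (0.8450, -1.5312, 1.2317)
q⊗(0,ω) = (0.0389796, -0.7391900, -0.9497280, 1.6093764)
q' = normalize(q + ½dt·q⊗(0,ω)) = (0.6594, -0.3187, -0.5694, -0.3734)

p' = (2.8200, -1.5800, 1.3800)
q' = (0.6594, -0.3187, -0.5694, -0.3734)
v' = (-1.7000, 0.1100, -0.2133)
ω' = (0.8450, -1.5312, 1.2317)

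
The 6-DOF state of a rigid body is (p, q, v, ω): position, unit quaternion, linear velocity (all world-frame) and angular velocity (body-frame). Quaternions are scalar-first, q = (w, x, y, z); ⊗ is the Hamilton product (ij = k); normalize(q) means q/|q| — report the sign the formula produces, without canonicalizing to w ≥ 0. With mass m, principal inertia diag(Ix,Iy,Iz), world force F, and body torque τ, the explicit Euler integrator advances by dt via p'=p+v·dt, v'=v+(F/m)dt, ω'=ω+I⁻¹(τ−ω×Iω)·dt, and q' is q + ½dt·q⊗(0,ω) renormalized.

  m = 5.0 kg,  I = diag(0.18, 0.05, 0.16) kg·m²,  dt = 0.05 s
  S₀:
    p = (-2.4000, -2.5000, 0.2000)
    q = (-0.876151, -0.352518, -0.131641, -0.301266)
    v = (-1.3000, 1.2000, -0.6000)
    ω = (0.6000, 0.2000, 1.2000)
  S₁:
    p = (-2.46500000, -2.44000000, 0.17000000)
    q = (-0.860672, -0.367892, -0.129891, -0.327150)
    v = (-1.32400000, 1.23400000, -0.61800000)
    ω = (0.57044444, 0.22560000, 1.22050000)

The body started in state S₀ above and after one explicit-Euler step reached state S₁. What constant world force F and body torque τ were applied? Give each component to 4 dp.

Δω = ω₁−ω₀ = (-0.02955556, 0.02560000, 0.02050000)
ω₀×(Iω₀) = (0.0264, 0.0144, -0.0156)
I·α + gyro = (-0.0800, 0.0400, 0.0500)
v₁ − v₀ = (-0.02400000, 0.03400000, -0.01800000)
F = m·Δv/dt = (-2.4000, 3.4000, -1.8000)

F = (-2.4000, 3.4000, -1.8000)
τ = (-0.0800, 0.0400, 0.0500)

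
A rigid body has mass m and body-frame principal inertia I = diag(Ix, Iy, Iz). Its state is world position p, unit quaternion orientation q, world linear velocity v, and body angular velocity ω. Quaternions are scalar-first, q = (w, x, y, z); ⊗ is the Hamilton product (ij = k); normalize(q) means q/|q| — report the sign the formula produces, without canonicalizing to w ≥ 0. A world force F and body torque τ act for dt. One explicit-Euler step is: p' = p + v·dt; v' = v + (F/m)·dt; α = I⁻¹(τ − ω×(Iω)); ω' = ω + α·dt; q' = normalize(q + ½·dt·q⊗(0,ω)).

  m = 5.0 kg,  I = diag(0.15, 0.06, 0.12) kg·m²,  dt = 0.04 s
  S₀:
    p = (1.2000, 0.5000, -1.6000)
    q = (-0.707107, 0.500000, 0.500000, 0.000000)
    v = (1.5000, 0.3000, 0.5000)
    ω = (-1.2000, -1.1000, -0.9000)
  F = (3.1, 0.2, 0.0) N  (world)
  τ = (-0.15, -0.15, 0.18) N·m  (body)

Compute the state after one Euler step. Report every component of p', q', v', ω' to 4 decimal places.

(τ − ω×Iω)/I = (-1.3960, -3.0400, 2.4900)
ω + α·dt = (-1.2558, -1.2216, -0.8004)
q⊗(0,ω) = (1.1500000, 0.3985284, 1.2278177, 0.6863963)
updated quaternion q' = (-0.6836, 0.5076, 0.5242, 0.0137)
a = (0.6200, 0.0400, 0.0000)
p + v·dt = (1.2600, 0.5120, -1.5800)
new velocity v' = (1.5248, 0.3016, 0.5000)

p' = (1.2600, 0.5120, -1.5800)
q' = (-0.6836, 0.5076, 0.5242, 0.0137)
v' = (1.5248, 0.3016, 0.5000)
ω' = (-1.2558, -1.2216, -0.8004)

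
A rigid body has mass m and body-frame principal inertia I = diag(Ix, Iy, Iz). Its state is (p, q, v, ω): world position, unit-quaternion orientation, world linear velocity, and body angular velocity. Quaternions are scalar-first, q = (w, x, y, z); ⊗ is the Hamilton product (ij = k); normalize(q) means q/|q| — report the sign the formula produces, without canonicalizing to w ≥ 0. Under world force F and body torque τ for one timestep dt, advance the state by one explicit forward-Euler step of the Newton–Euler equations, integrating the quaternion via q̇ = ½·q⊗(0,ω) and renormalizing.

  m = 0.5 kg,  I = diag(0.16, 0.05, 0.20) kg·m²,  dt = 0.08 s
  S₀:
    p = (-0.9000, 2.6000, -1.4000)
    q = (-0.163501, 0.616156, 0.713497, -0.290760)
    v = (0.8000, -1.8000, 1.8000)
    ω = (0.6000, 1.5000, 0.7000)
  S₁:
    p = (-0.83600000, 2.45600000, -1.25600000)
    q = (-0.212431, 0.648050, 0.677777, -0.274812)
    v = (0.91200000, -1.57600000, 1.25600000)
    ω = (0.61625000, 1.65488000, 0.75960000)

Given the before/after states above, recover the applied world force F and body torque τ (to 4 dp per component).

ω₁ − ω₀ = (0.01625000, 0.15488000, 0.05960000)
τ = I·(Δω/dt) + ω₀×(Iω₀) = (0.1900, 0.0800, 0.0500)
v₁ − v₀ = (0.11200000, 0.22400000, -0.54400000)
F = m·Δv/dt = (0.7000, 1.4000, -3.4000)

F = (0.7000, 1.4000, -3.4000)
τ = (0.1900, 0.0800, 0.0500)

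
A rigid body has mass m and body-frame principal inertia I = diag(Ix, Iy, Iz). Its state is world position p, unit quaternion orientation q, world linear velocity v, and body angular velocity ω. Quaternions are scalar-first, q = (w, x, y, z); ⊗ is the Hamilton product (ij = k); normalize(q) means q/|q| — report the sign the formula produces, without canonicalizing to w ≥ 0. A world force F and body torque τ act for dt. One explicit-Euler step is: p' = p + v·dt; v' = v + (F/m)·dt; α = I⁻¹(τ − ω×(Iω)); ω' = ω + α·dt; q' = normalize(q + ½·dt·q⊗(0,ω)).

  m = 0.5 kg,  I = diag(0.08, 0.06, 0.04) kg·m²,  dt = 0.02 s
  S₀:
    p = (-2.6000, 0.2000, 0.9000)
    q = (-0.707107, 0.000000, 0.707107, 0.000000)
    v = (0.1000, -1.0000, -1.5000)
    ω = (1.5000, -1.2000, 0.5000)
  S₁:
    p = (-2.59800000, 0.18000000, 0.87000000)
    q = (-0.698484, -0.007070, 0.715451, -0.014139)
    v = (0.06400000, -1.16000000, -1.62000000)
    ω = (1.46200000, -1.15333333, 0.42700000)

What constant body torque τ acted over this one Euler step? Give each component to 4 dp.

τ = (-0.1400, 0.1700, -0.1100)

rate change Δω = (-0.03800000, 0.04666667, -0.07300000)
ω₀×(Iω₀) = (0.0120, 0.0300, 0.0360)
applied torque τ = (-0.1400, 0.1700, -0.1100)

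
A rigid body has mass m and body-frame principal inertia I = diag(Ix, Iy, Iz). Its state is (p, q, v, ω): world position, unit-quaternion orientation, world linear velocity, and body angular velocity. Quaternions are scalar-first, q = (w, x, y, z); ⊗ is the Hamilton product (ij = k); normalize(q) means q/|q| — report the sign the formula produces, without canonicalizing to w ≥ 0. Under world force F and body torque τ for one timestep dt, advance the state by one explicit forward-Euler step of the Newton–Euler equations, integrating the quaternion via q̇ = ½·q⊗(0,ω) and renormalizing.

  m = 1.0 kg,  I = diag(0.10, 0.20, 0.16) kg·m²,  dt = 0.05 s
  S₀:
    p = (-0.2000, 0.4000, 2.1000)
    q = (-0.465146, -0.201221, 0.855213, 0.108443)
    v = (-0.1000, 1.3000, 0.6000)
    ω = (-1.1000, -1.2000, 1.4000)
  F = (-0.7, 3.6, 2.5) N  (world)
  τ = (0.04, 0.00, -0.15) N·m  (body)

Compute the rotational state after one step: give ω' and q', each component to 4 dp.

ω' = (-1.1136, -1.2231, 1.3119)
q' = (-0.4482, -0.1550, 0.8720, 0.1215)

(τ − ω×Iω)/I = (-0.2720, -0.4620, -1.7625)
ω' = ω + α·dt = (-1.1136, -1.2231, 1.3119)
q⊗(0,ω) = (0.6530923, 1.8390904, 0.7205973, 0.5309951)
q' = normalize(q + ½dt·q⊗(0,ω)) = (-0.4482, -0.1550, 0.8720, 0.1215)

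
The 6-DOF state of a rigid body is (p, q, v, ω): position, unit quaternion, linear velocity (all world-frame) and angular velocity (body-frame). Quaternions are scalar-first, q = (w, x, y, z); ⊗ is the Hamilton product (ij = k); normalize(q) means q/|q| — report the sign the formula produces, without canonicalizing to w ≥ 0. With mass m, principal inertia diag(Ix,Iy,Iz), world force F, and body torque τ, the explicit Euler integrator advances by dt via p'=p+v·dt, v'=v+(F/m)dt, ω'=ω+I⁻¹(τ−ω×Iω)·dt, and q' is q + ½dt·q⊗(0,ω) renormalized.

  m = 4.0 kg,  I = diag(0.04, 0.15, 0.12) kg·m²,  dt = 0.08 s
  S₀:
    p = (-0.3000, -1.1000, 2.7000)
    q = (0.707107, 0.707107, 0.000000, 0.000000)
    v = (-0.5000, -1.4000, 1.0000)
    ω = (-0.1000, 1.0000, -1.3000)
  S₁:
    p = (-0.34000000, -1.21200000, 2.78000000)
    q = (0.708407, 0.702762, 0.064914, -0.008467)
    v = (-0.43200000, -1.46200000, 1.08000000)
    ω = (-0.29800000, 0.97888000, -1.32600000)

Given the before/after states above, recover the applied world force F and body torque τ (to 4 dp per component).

F = (3.4000, -3.1000, 4.0000)
τ = (-0.0600, -0.0500, -0.0500)

Δω = ω₁−ω₀ = (-0.19800000, -0.02112000, -0.02600000)
precession coupling = (0.0390, -0.0104, -0.0110)
τ = I·(Δω/dt) + ω₀×(Iω₀) = (-0.0600, -0.0500, -0.0500)
velocity change Δv = (0.06800000, -0.06200000, 0.08000000)
m·(v₁−v₀)/dt = (3.4000, -3.1000, 4.0000)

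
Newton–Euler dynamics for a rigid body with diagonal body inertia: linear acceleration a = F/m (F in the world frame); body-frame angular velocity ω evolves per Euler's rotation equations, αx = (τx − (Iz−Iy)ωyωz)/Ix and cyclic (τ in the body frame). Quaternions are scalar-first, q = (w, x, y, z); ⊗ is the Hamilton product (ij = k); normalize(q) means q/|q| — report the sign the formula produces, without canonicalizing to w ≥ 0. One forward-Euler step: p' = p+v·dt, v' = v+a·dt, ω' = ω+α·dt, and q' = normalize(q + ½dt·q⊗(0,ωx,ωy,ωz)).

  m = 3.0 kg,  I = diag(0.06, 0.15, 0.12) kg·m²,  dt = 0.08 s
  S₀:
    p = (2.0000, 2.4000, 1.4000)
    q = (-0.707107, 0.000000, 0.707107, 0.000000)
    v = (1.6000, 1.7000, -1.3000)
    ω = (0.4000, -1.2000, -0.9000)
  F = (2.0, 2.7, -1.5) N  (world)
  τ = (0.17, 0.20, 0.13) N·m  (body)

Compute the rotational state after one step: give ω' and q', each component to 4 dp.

gyro term ω×Iω = (-0.0324, 0.0216, -0.0432)
angular accel α = (3.3733, 1.1893, 1.4433)
ω' = ω + α·dt = (0.6699, -1.1049, -0.7845)
Hamilton product q⊗(0,ω) = (0.8485284, -0.9192391, 0.8485284, 0.3535535)
q + ½dt·q⊗(0,ω), renormalized = (-0.6719, -0.0367, 0.7396, 0.0141)

ω' = (0.6699, -1.1049, -0.7845)
q' = (-0.6719, -0.0367, 0.7396, 0.0141)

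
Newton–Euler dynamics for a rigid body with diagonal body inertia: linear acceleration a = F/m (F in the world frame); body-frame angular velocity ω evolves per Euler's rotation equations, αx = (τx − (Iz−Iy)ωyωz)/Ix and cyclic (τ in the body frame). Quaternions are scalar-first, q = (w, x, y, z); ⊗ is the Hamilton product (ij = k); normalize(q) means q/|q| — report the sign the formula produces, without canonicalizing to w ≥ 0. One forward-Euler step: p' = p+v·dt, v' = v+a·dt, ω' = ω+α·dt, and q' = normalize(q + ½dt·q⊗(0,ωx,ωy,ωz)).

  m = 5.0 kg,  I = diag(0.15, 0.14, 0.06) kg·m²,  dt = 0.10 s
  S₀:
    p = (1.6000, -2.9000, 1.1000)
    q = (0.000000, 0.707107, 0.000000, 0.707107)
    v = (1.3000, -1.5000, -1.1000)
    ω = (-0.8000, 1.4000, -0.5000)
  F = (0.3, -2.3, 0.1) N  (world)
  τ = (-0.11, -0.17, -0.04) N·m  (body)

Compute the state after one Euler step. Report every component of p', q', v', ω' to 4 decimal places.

p' = (1.7300, -3.0500, 0.9900)
q' = (0.0458, 0.6553, -0.0106, 0.7539)
v' = (1.3060, -1.5460, -1.0980)
ω' = (-0.9107, 1.2529, -0.5853)

angular accel α = (-1.1067, -1.4714, -0.8533)
new body rate ω' = (-0.9107, 1.2529, -0.5853)
q⊗(0,ω) = (0.9192391, -0.9899498, -0.2121321, 0.9899498)
updated quaternion q' = (0.0458, 0.6553, -0.0106, 0.7539)
a = F/m = (0.0600, -0.4600, 0.0200)
new position p' = (1.7300, -3.0500, 0.9900)
v + (F/m)dt = (1.3060, -1.5460, -1.0980)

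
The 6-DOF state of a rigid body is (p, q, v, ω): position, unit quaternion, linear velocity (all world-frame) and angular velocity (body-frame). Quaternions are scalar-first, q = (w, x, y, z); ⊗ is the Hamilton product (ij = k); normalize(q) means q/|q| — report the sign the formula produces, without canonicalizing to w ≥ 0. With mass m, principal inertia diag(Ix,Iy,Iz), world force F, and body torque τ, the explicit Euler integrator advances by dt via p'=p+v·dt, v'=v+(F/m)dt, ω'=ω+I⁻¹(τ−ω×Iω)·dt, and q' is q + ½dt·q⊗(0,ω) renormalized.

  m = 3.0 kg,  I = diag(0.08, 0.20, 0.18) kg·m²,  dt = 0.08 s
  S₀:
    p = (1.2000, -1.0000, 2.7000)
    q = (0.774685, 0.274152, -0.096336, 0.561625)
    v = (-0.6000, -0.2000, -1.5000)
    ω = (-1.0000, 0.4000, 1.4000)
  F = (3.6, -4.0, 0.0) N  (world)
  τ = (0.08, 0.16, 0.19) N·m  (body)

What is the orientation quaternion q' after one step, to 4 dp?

q' = (0.7539, 0.2282, -0.1215, 0.6040)

q⊗(0,ω) = (-0.4735886, -1.1342054, -0.6355638, 1.0978838)
updated quaternion q' = (0.7539, 0.2282, -0.1215, 0.6040)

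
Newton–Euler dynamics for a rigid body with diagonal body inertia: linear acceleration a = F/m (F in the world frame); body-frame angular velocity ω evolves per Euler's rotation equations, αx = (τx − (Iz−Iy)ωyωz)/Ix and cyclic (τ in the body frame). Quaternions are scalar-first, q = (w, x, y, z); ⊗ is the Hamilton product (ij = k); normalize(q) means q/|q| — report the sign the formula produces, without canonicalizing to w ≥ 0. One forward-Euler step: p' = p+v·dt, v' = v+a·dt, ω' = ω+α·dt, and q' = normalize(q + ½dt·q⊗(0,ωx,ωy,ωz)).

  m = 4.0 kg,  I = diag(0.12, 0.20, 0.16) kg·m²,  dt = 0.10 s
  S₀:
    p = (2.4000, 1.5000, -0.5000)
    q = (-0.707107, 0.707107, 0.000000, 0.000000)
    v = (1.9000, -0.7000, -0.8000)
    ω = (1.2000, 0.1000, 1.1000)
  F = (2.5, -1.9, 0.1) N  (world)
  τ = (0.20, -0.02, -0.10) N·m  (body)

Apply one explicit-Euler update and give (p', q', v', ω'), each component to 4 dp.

new position p' = (2.5900, 1.4300, -0.5800)
v + (F/m)dt = (1.9625, -0.7475, -0.7975)
precession coupling ω×(Iω) = (-0.0044, -0.0528, 0.0096)
(τ − ω×Iω)/I = (1.7033, 0.1640, -0.6850)
ω + α·dt = (1.3703, 0.1164, 1.0315)
q⊗(0,ω) = (-0.8485284, -0.8485284, -0.8485284, -0.7071070)
q + ½dt·q⊗(0,ω), renormalized = (-0.7471, 0.6625, -0.0423, -0.0352)

p' = (2.5900, 1.4300, -0.5800)
q' = (-0.7471, 0.6625, -0.0423, -0.0352)
v' = (1.9625, -0.7475, -0.7975)
ω' = (1.3703, 0.1164, 1.0315)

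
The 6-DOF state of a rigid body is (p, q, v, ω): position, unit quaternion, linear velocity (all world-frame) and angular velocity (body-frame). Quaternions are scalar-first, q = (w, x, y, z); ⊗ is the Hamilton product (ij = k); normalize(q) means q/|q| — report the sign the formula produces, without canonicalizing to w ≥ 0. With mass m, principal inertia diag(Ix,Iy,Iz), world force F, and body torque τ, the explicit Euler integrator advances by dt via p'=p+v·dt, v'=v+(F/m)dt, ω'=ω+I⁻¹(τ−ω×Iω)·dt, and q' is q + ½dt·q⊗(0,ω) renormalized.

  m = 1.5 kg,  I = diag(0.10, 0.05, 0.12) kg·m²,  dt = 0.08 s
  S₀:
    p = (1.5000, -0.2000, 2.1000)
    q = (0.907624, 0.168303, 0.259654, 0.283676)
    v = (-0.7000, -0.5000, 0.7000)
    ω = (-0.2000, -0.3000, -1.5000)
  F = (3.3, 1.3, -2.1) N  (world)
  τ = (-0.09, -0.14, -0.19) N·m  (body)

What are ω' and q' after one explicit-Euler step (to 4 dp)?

(τ − ω×Iω)/I = (-1.2150, -2.6800, -1.5583)
new body rate ω' = (-0.2972, -0.5144, -1.6247)
Hamilton product q⊗(0,ω) = (0.5370708, -0.4859030, -0.0765679, -1.3599961)
q + ½dt·q⊗(0,ω), renormalized = (0.9273, 0.1486, 0.2561, 0.2288)

ω' = (-0.2972, -0.5144, -1.6247)
q' = (0.9273, 0.1486, 0.2561, 0.2288)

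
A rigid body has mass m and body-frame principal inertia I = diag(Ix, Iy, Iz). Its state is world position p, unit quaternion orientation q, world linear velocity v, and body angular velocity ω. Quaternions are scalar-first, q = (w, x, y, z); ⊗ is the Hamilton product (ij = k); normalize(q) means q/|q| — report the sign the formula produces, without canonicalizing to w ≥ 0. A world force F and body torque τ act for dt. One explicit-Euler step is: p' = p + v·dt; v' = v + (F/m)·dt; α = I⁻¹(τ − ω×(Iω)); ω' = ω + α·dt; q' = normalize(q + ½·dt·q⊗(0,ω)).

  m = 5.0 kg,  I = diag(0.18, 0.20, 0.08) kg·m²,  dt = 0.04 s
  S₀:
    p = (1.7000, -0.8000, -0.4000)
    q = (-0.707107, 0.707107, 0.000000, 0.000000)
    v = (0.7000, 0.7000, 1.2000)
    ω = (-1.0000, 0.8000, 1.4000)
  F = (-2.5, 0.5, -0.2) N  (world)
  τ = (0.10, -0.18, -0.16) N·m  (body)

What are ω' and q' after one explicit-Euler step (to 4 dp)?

ω' = (-0.9479, 0.7920, 1.3280)
q' = (-0.6925, 0.7207, -0.0311, -0.0085)

(τ − ω×Iω)/I = (1.3022, -0.2000, -1.8000)
ω + α·dt = (-0.9479, 0.7920, 1.3280)
q⊗(0,ω) = (0.7071070, 0.7071070, -1.5556354, -0.4242642)
q + ½dt·q⊗(0,ω), renormalized = (-0.6925, 0.7207, -0.0311, -0.0085)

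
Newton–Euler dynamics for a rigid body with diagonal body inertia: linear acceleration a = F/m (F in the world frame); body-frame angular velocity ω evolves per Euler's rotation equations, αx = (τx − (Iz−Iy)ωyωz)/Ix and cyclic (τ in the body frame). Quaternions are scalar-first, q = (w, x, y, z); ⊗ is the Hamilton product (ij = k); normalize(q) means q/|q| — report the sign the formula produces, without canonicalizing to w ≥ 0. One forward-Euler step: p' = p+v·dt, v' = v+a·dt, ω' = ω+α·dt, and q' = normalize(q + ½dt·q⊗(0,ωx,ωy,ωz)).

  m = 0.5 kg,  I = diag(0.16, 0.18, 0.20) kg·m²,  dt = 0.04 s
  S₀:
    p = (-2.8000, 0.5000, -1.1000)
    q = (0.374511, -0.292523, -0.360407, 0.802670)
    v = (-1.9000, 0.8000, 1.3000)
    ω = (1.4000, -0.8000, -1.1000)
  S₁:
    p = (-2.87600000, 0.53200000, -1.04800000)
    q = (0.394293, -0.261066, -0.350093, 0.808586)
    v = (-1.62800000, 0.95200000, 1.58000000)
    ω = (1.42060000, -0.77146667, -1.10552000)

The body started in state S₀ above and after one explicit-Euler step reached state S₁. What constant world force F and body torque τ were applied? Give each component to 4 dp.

F = (3.4000, 1.9000, 3.5000)
τ = (0.1000, 0.1900, -0.0500)

Δω = ω₁−ω₀ = (0.02060000, 0.02853333, -0.00552000)
applied torque τ = (0.1000, 0.1900, -0.0500)
Δv = v₁−v₀ = (0.27200000, 0.15200000, 0.28000000)
F = m·Δv/dt = (3.4000, 1.9000, 3.5000)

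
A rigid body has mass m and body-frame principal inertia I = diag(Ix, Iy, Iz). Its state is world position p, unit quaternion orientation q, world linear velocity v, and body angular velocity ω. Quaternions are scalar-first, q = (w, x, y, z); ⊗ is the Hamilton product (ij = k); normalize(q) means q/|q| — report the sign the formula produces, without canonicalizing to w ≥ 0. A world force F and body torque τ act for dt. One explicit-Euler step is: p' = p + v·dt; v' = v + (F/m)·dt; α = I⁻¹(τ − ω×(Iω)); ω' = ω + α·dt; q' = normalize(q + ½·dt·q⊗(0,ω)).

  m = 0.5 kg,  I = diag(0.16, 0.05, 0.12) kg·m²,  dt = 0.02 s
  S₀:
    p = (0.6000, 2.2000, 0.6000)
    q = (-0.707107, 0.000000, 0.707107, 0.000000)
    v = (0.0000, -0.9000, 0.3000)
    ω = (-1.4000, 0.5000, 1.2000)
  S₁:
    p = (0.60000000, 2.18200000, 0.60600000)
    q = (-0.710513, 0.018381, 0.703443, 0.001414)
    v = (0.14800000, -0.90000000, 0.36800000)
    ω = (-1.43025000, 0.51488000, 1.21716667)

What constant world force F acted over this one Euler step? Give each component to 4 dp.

F = (3.7000, 0.0000, 1.7000)

velocity change Δv = (0.14800000, 0.00000000, 0.06800000)
F = m·Δv/dt = (3.7000, 0.0000, 1.7000)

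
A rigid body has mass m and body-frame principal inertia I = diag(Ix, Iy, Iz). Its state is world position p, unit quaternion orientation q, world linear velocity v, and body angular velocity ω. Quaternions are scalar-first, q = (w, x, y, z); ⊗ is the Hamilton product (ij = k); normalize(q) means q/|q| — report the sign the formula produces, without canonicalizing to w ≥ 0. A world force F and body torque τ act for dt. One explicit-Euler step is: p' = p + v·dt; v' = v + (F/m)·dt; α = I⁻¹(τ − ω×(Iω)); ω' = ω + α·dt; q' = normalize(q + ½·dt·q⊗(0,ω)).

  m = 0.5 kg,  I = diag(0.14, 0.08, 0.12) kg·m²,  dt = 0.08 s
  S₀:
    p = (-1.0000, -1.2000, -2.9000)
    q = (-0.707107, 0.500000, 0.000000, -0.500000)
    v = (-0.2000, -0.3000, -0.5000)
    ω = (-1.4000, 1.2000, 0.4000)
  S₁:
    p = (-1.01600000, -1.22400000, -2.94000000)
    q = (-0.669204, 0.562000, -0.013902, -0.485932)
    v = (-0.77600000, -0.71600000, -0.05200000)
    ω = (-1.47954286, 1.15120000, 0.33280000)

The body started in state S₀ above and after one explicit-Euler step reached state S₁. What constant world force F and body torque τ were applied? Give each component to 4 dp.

F = (-3.6000, -2.6000, 2.8000)
τ = (-0.1200, -0.0600, 0.0000)

ω₁ − ω₀ = (-0.07954286, -0.04880000, -0.06720000)
τ = I·(Δω/dt) + ω₀×(Iω₀) = (-0.1200, -0.0600, 0.0000)
Δv = v₁−v₀ = (-0.57600000, -0.41600000, 0.44800000)
m·(v₁−v₀)/dt = (-3.6000, -2.6000, 2.8000)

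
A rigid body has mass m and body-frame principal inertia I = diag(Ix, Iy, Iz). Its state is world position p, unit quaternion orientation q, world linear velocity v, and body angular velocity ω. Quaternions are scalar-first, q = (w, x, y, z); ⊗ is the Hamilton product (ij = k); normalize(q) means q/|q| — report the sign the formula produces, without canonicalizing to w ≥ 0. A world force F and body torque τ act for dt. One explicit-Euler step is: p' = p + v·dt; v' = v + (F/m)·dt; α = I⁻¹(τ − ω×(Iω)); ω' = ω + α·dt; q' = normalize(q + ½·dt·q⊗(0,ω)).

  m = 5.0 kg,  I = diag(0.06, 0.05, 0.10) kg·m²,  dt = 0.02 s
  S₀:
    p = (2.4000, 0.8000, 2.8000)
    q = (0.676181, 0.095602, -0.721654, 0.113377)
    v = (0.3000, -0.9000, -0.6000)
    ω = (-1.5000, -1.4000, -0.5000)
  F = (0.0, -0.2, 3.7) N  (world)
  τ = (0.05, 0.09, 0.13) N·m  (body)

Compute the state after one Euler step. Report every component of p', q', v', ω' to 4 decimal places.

p' = (2.4060, 0.7820, 2.7880)
q' = (0.6679, 0.0906, -0.7322, 0.0978)
v' = (0.3000, -0.9008, -0.5852)
ω' = (-1.4950, -1.3520, -0.4698)

gyro term ω×Iω = (0.0350, -0.0300, -0.0210)
α = I⁻¹(τ − ω×Iω) = (0.2500, 2.4000, 1.5100)
ω + α·dt = (-1.4950, -1.3520, -0.4698)
Hamilton product q⊗(0,ω) = (-0.8102241, -0.4947167, -1.0689179, -1.5544143)
q + ½dt·q⊗(0,ω), renormalized = (0.6679, 0.0906, -0.7322, 0.0978)
new position p' = (2.4060, 0.7820, 2.7880)
v' = v + a·dt = (0.3000, -0.9008, -0.5852)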